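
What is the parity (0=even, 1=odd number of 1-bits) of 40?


0b101000 has 2 ones => parity 0

0


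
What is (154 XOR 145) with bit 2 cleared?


Step 1: 154 ^ 145 = 11
Step 2: 11 & ~(1 << 2) = 11

11


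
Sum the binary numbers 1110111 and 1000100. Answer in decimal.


1110111 + 1000100 = 10111011 = 187

187


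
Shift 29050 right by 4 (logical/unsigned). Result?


0b111000101111010 >> 4 = 0b11100010111 = 1815

1815


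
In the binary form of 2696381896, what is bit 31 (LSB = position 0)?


0b10100000101101111000010111001000, position 31 = 1

1


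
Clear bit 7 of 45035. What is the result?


45035 & ~(1 << 7) = 44907

44907


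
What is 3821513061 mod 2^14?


3821513061 & 16383 = 10597

10597


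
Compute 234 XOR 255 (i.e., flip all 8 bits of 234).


234 ^ 255 = 21

21


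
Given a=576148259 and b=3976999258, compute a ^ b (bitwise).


576148259 ^ 3976999258 = 3478872697

3478872697


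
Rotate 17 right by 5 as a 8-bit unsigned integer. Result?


Rotate 0b10001 right by 5 (8-bit) = 0b10001000 = 136

136


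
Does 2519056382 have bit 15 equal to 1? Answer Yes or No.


0b10010110001001011011111111111110, bit 15 = 1. Yes

Yes


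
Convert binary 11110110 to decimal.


11110110 in decimal = 246

246


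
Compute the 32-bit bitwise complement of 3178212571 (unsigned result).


~0b10111101011011111010110011011011 = 0b1000010100100000101001100100100 = 1116754724 (32-bit unsigned)

1116754724


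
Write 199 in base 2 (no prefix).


199 = 11000111 in binary

11000111


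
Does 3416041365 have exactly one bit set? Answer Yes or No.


0b11001011100111001010011110010101. Multiple bits set => No

No


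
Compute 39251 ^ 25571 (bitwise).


0b1001100101010011 ^ 0b110001111100011 = 0b1111101010110000 = 64176

64176


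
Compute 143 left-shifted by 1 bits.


0b10001111 << 1 = 0b100011110 = 286

286


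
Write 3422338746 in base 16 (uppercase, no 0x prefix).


3422338746 = CBFCBEBA hex

CBFCBEBA


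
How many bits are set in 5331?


0b1010011010011 has 7 set bits

7


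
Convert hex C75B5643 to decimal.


C75B5643 hex = 3344651843 decimal

3344651843


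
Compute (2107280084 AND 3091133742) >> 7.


Step 1: 2107280084 & 3091133742 = 941260804
Step 2: 941260804 >> 7 = 7353600

7353600


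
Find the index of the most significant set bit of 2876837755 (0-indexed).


0b10101011011110010000111101111011. Highest set bit at position 31

31


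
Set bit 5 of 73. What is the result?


73 | (1 << 5) = 73 | 32 = 105

105


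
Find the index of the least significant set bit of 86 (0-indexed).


0b1010110. Lowest set bit at position 1

1


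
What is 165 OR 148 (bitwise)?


0b10100101 | 0b10010100 = 0b10110101 = 181

181


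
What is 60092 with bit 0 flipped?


60092 ^ (1 << 0) = 60092 ^ 1 = 60093

60093


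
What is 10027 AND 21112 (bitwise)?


0b10011100101011 & 0b101001001111000 = 0b1000101000 = 552

552


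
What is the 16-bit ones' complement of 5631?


5631 ^ 65535 = 59904

59904


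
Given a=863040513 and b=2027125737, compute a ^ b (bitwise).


863040513 ^ 2027125737 = 1269010408

1269010408


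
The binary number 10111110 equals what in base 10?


10111110 in decimal = 190

190


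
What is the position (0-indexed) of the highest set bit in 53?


0b110101. Highest set bit at position 5

5


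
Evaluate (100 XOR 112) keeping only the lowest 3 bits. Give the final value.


Step 1: 100 ^ 112 = 20
Step 2: 20 & 7 = 4

4


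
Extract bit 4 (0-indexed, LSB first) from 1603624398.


0b1011111100101010101110111001110, position 4 = 0

0


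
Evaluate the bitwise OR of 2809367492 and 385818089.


0b10100111011100111000101111000100 | 0b10110111111110001110111101001 = 0b10110111111111111001111111101101 = 3086983149

3086983149


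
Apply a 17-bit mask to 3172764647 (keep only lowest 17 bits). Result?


3172764647 & 131071 = 35815

35815


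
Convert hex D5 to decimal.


D5 hex = 213 decimal

213


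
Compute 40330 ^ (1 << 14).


40330 ^ (1 << 14) = 40330 ^ 16384 = 56714

56714


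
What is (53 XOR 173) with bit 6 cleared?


Step 1: 53 ^ 173 = 152
Step 2: 152 & ~(1 << 6) = 152

152


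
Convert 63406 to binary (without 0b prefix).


63406 = 1111011110101110 in binary

1111011110101110


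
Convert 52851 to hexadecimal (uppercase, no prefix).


52851 = CE73 hex

CE73


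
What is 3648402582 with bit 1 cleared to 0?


3648402582 & ~(1 << 1) = 3648402580

3648402580


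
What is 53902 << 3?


0b1101001010001110 << 3 = 0b1101001010001110000 = 431216

431216


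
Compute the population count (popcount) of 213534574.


0b1100101110100100011101101110 has 16 set bits

16


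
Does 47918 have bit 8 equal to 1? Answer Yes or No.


0b1011101100101110, bit 8 = 1. Yes

Yes


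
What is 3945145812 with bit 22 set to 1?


3945145812 | (1 << 22) = 3945145812 | 4194304 = 3949340116

3949340116


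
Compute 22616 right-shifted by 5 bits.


0b101100001011000 >> 5 = 0b1011000010 = 706

706


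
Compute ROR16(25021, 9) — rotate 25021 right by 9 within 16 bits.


Rotate 0b110000110111101 right by 9 (16-bit) = 0b1101111010110000 = 57008

57008


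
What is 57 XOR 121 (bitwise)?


0b111001 ^ 0b1111001 = 0b1000000 = 64

64


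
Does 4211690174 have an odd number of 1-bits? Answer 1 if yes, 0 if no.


0b11111011000010010100101010111110 has 18 ones => parity 0

0


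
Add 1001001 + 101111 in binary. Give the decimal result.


1001001 + 101111 = 1111000 = 120

120


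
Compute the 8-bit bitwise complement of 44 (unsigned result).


~0b101100 = 0b11010011 = 211 (8-bit unsigned)

211


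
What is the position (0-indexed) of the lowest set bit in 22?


0b10110. Lowest set bit at position 1

1


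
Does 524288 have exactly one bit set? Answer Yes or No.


0b10000000000000000000. Only one bit set => Yes

Yes


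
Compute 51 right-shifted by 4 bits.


0b110011 >> 4 = 0b11 = 3

3


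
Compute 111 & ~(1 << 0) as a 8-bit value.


111 & ~(1 << 0) = 110

110


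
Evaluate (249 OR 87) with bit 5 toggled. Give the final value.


Step 1: 249 | 87 = 255
Step 2: 255 ^ (1 << 5) = 255 ^ 32 = 223

223


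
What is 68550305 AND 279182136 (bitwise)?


0b100000101011111111010100001 & 0b10000101000111111101100111000 = 0b11111101000100000 = 129568

129568


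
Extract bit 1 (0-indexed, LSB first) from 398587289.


0b10111110000011111010110011001, position 1 = 0

0


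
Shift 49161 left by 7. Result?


0b1100000000001001 << 7 = 0b11000000000010010000000 = 6292608

6292608


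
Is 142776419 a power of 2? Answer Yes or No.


0b1000100000101001100001100011. Multiple bits set => No

No


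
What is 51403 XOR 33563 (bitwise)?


0b1100100011001011 ^ 0b1000001100011011 = 0b100101111010000 = 19408

19408


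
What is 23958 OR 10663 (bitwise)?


0b101110110010110 | 0b10100110100111 = 0b111110110110111 = 32183

32183


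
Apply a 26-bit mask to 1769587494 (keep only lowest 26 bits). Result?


1769587494 & 67108863 = 24757030

24757030


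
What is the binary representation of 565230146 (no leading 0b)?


565230146 = 100001101100001011101001000010 in binary

100001101100001011101001000010


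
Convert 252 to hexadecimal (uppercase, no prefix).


252 = FC hex

FC


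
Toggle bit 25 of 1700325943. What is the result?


1700325943 ^ (1 << 25) = 1700325943 ^ 33554432 = 1733880375

1733880375


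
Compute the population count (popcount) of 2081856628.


0b1111100000101101001110001110100 has 16 set bits

16


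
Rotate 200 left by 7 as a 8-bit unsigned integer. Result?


Rotate 0b11001000 left by 7 (8-bit) = 0b1100100 = 100

100


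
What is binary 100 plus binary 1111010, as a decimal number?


100 + 1111010 = 1111110 = 126

126


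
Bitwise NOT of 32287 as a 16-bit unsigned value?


~0b111111000011111 = 0b1000000111100000 = 33248 (16-bit unsigned)

33248


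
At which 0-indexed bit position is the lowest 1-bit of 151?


0b10010111. Lowest set bit at position 0

0


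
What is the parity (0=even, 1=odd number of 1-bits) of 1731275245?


0b1100111001100010010100111101101 has 17 ones => parity 1

1


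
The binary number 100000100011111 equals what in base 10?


100000100011111 in decimal = 16671

16671


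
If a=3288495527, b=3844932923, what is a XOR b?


3288495527 ^ 3844932923 = 556757148

556757148


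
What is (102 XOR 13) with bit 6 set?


Step 1: 102 ^ 13 = 107
Step 2: 107 | (1 << 6) = 107 | 64 = 107

107


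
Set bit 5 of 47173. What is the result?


47173 | (1 << 5) = 47173 | 32 = 47205

47205


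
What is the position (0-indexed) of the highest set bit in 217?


0b11011001. Highest set bit at position 7

7


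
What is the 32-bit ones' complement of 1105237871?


1105237871 ^ 4294967295 = 3189729424

3189729424


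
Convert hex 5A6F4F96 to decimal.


5A6F4F96 hex = 1517244310 decimal

1517244310


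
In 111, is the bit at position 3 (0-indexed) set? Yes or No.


0b1101111, bit 3 = 1. Yes

Yes


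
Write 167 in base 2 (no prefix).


167 = 10100111 in binary

10100111


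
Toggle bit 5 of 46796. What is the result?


46796 ^ (1 << 5) = 46796 ^ 32 = 46828

46828


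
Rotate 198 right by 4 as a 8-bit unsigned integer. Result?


Rotate 0b11000110 right by 4 (8-bit) = 0b1101100 = 108

108


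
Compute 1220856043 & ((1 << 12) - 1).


1220856043 & 4095 = 2283

2283


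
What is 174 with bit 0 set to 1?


174 | (1 << 0) = 174 | 1 = 175

175


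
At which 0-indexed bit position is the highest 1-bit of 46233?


0b1011010010011001. Highest set bit at position 15

15


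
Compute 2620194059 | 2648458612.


0b10011100001011001111110100001011 | 0b10011101110111000100010101110100 = 0b10011101111111001111110101111111 = 2650602879

2650602879


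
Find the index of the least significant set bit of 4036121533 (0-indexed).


0b11110000100100100101001110111101. Lowest set bit at position 0

0


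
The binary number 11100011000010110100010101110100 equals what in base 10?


11100011000010110100010101110100 in decimal = 3809166708

3809166708


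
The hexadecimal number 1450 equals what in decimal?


1450 hex = 5200 decimal

5200


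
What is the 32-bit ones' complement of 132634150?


132634150 ^ 4294967295 = 4162333145

4162333145


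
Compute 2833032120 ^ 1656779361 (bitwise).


0b10101000110111001010001110111000 ^ 0b1100010110000000111001001100001 = 0b11001010000111001101000111011001 = 3390886361

3390886361


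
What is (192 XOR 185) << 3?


Step 1: 192 ^ 185 = 121
Step 2: 121 << 3 = 968

968


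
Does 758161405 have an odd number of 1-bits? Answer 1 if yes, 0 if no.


0b101101001100001001111111111101 has 19 ones => parity 1

1


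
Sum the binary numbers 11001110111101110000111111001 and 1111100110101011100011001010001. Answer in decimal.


11001110111101110000111111001 + 1111100110101011100011001010001 = 10010110101101001010100001001010 = 2528421962

2528421962


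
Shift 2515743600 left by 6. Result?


0b10010101111100110011001101110000 << 6 = 0b10010101111100110011001101110000000000 = 161007590400

161007590400


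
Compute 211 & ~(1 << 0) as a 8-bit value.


211 & ~(1 << 0) = 210

210


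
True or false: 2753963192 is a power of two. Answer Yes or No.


0b10100100001001100010010010111000. Multiple bits set => No

No


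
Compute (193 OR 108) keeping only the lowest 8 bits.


Step 1: 193 | 108 = 237
Step 2: 237 & 255 = 237

237


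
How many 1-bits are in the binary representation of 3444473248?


0b11001101010011100111110110100000 has 17 set bits

17


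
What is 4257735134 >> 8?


0b11111101110001111110000111011110 >> 8 = 0b111111011100011111100001 = 16631777

16631777


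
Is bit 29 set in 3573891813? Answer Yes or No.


0b11010101000001010100001011100101, bit 29 = 0. No

No


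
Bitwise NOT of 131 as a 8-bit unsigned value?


~0b10000011 = 0b1111100 = 124 (8-bit unsigned)

124


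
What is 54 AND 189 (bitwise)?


0b110110 & 0b10111101 = 0b110100 = 52

52


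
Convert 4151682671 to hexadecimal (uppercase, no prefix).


4151682671 = F775A66F hex

F775A66F


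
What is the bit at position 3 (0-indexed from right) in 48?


0b110000, position 3 = 0

0


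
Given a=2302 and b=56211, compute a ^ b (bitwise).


2302 ^ 56211 = 54125

54125


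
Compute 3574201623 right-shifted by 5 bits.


0b11010101000010011111110100010111 >> 5 = 0b110101010000100111111101000 = 111693800

111693800


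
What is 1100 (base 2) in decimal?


1100 in decimal = 12

12


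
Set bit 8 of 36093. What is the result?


36093 | (1 << 8) = 36093 | 256 = 36349

36349


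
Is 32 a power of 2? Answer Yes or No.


0b100000. Only one bit set => Yes

Yes


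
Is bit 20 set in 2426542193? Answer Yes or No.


0b10010000101000100001100001110001, bit 20 = 0. No

No


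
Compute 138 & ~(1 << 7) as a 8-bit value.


138 & ~(1 << 7) = 10

10


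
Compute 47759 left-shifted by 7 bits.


0b1011101010001111 << 7 = 0b10111010100011110000000 = 6113152

6113152


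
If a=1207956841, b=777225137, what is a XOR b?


1207956841 ^ 777225137 = 1772910296

1772910296


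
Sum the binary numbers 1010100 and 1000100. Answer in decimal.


1010100 + 1000100 = 10011000 = 152

152


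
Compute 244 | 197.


0b11110100 | 0b11000101 = 0b11110101 = 245

245


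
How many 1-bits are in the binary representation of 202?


0b11001010 has 4 set bits

4


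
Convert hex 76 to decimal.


76 hex = 118 decimal

118


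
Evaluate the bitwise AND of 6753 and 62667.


0b1101001100001 & 0b1111010011001011 = 0b1000001000001 = 4161

4161


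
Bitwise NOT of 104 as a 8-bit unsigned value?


~0b1101000 = 0b10010111 = 151 (8-bit unsigned)

151


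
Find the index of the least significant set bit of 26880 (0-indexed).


0b110100100000000. Lowest set bit at position 8

8


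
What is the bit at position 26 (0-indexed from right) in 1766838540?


0b1101001010011111101000100001100, position 26 = 0

0


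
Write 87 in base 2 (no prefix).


87 = 1010111 in binary

1010111


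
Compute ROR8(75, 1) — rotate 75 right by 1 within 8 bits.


Rotate 0b1001011 right by 1 (8-bit) = 0b10100101 = 165

165


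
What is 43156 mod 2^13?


43156 & 8191 = 2196

2196


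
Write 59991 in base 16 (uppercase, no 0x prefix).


59991 = EA57 hex

EA57


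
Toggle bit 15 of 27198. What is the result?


27198 ^ (1 << 15) = 27198 ^ 32768 = 59966

59966


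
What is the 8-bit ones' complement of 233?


233 ^ 255 = 22

22


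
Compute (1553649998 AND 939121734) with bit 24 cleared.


Step 1: 1553649998 & 939121734 = 345559110
Step 2: 345559110 & ~(1 << 24) = 345559110

345559110


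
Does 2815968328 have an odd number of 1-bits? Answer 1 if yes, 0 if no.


0b10100111110110000100010001001000 has 13 ones => parity 1

1


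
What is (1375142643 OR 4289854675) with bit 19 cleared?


Step 1: 1375142643 | 4289854675 = 4294442739
Step 2: 4294442739 & ~(1 << 19) = 4294442739

4294442739


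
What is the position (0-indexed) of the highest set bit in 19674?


0b100110011011010. Highest set bit at position 14

14


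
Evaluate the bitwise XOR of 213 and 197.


0b11010101 ^ 0b11000101 = 0b10000 = 16

16


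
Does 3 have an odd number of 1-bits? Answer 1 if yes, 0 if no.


0b11 has 2 ones => parity 0

0


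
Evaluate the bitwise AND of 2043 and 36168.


0b11111111011 & 0b1000110101001000 = 0b10101001000 = 1352

1352


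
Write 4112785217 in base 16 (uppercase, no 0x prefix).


4112785217 = F5241F41 hex

F5241F41


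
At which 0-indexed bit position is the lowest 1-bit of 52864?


0b1100111010000000. Lowest set bit at position 7

7


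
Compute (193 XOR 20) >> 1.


Step 1: 193 ^ 20 = 213
Step 2: 213 >> 1 = 106

106


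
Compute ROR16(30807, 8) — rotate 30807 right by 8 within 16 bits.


Rotate 0b111100001010111 right by 8 (16-bit) = 0b101011101111000 = 22392

22392


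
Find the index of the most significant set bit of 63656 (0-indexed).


0b1111100010101000. Highest set bit at position 15

15


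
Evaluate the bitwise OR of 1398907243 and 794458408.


0b1010011011000011010000101101011 | 0b101111010110100111100100101000 = 0b1111111011110111111100101101011 = 2138831211

2138831211


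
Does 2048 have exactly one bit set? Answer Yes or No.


0b100000000000. Only one bit set => Yes

Yes


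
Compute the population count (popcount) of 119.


0b1110111 has 6 set bits

6


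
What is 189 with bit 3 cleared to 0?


189 & ~(1 << 3) = 181

181


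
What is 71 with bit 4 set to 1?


71 | (1 << 4) = 71 | 16 = 87

87


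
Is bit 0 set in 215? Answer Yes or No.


0b11010111, bit 0 = 1. Yes

Yes


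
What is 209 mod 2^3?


209 & 7 = 1

1


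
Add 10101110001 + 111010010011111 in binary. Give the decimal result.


10101110001 + 111010010011111 = 111101000010000 = 31248

31248


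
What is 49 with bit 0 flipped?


49 ^ (1 << 0) = 49 ^ 1 = 48

48


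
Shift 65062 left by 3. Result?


0b1111111000100110 << 3 = 0b1111111000100110000 = 520496

520496


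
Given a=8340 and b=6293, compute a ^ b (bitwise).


8340 ^ 6293 = 14337

14337


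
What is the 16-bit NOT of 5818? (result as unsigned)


~0b1011010111010 = 0b1110100101000101 = 59717 (16-bit unsigned)

59717


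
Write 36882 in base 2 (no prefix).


36882 = 1001000000010010 in binary

1001000000010010


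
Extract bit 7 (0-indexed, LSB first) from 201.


0b11001001, position 7 = 1

1


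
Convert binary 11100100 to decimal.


11100100 in decimal = 228

228


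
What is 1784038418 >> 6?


0b1101010010101100100010000010010 >> 6 = 0b1101010010101100100010000 = 27875600

27875600


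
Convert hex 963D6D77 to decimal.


963D6D77 hex = 2520608119 decimal

2520608119


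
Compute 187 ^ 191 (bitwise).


0b10111011 ^ 0b10111111 = 0b100 = 4

4


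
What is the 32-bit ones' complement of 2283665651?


2283665651 ^ 4294967295 = 2011301644

2011301644


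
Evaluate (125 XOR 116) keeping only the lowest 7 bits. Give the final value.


Step 1: 125 ^ 116 = 9
Step 2: 9 & 127 = 9

9


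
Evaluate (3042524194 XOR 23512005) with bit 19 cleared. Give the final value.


Step 1: 3042524194 ^ 23512005 = 3024093159
Step 2: 3024093159 & ~(1 << 19) = 3023568871

3023568871


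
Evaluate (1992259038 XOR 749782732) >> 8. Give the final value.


Step 1: 1992259038 ^ 749782732 = 1510978322
Step 2: 1510978322 >> 8 = 5902259

5902259


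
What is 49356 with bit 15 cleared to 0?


49356 & ~(1 << 15) = 16588

16588


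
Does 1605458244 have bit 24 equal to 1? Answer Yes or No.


0b1011111101100010101100101000100, bit 24 = 1. Yes

Yes


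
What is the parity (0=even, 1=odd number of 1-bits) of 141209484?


0b1000011010101010111110001100 has 14 ones => parity 0

0


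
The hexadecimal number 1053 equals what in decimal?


1053 hex = 4179 decimal

4179


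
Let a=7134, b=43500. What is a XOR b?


7134 ^ 43500 = 45618

45618


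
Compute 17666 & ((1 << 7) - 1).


17666 & 127 = 2

2


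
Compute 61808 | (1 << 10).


61808 | (1 << 10) = 61808 | 1024 = 62832

62832


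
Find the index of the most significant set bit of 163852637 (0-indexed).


0b1001110001000011000101011101. Highest set bit at position 27

27


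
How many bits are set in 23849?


0b101110100101001 has 8 set bits

8


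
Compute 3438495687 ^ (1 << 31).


3438495687 ^ (1 << 31) = 3438495687 ^ 2147483648 = 1291012039

1291012039


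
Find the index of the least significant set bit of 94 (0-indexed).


0b1011110. Lowest set bit at position 1

1


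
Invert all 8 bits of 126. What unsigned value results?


126 ^ 255 = 129

129


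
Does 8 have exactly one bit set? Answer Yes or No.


0b1000. Only one bit set => Yes

Yes


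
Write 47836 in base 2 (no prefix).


47836 = 1011101011011100 in binary

1011101011011100


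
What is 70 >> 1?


0b1000110 >> 1 = 0b100011 = 35

35


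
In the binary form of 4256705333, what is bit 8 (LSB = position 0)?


0b11111101101110000010101100110101, position 8 = 1

1


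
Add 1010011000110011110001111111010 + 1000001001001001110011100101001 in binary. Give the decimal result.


1010011000110011110001111111010 + 1000001001001001110011100101001 = 10010100001111101100101100100011 = 2487143203

2487143203


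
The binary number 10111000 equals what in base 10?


10111000 in decimal = 184

184


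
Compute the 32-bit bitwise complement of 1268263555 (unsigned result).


~0b1001011100110000010101010000011 = 0b10110100011001111101010101111100 = 3026703740 (32-bit unsigned)

3026703740


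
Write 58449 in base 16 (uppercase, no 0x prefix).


58449 = E451 hex

E451


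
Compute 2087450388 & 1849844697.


0b1111100011010111111011100010100 & 0b1101110010000100110001111011001 = 0b1101100010000100110001100010000 = 1816290064

1816290064


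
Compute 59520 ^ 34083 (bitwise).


0b1110100010000000 ^ 0b1000010100100011 = 0b110110110100011 = 28067

28067


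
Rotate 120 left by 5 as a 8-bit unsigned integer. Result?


Rotate 0b1111000 left by 5 (8-bit) = 0b1111 = 15

15


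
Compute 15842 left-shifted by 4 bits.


0b11110111100010 << 4 = 0b111101111000100000 = 253472

253472


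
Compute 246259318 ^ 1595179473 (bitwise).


0b1110101011011001111001110110 ^ 0b1011111000101001000000111010001 = 0b1010001101110010001111110100111 = 1371086759

1371086759


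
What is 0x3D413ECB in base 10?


3D413ECB hex = 1027686091 decimal

1027686091


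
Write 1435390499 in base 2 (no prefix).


1435390499 = 1010101100011100101001000100011 in binary

1010101100011100101001000100011


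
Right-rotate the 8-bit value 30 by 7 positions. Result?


Rotate 0b11110 right by 7 (8-bit) = 0b111100 = 60

60


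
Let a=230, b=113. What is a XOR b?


230 ^ 113 = 151

151


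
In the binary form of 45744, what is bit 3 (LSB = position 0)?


0b1011001010110000, position 3 = 0

0


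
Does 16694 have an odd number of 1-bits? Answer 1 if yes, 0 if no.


0b100000100110110 has 6 ones => parity 0

0


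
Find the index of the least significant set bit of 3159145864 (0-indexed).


0b10111100010011001011110110001000. Lowest set bit at position 3

3


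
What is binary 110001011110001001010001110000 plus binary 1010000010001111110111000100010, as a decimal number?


110001011110001001010001110000 + 1010000010001111110111000100010 = 10000001110000001000001010010010 = 2176877202

2176877202


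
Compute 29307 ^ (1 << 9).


29307 ^ (1 << 9) = 29307 ^ 512 = 28795

28795


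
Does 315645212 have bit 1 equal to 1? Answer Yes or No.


0b10010110100000101110100011100, bit 1 = 0. No

No


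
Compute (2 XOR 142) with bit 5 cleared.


Step 1: 2 ^ 142 = 140
Step 2: 140 & ~(1 << 5) = 140

140


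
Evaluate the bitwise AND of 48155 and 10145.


0b1011110000011011 & 0b10011110100001 = 0b10010000000001 = 9217

9217


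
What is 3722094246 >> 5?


0b11011101110110101010011010100110 >> 5 = 0b110111011101101010100110101 = 116315445

116315445


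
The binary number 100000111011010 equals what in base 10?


100000111011010 in decimal = 16858

16858


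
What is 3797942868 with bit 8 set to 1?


3797942868 | (1 << 8) = 3797942868 | 256 = 3797943124

3797943124


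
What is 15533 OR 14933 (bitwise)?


0b11110010101101 | 0b11101001010101 = 0b11111011111101 = 16125

16125


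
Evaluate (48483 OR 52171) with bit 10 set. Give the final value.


Step 1: 48483 | 52171 = 65515
Step 2: 65515 | (1 << 10) = 65515 | 1024 = 65515

65515


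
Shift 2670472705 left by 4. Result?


0b10011111001011000010111000000001 << 4 = 0b100111110010110000101110000000010000 = 42727563280

42727563280


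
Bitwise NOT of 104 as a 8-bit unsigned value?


~0b1101000 = 0b10010111 = 151 (8-bit unsigned)

151


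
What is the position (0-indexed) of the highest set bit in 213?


0b11010101. Highest set bit at position 7

7


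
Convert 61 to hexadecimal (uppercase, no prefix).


61 = 3D hex

3D


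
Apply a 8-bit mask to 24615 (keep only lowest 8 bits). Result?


24615 & 255 = 39

39


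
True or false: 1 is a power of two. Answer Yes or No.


0b1. Only one bit set => Yes

Yes


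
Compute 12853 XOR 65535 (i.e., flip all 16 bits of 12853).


12853 ^ 65535 = 52682

52682


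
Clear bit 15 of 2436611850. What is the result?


2436611850 & ~(1 << 15) = 2436579082

2436579082


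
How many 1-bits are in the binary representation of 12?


0b1100 has 2 set bits

2


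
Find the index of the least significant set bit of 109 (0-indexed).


0b1101101. Lowest set bit at position 0

0


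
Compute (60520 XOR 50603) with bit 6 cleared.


Step 1: 60520 ^ 50603 = 10691
Step 2: 10691 & ~(1 << 6) = 10627

10627


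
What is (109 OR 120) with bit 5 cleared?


Step 1: 109 | 120 = 125
Step 2: 125 & ~(1 << 5) = 93

93


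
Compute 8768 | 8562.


0b10001001000000 | 0b10000101110010 = 0b10001101110010 = 9074

9074


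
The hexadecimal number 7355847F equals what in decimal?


7355847F hex = 1934984319 decimal

1934984319


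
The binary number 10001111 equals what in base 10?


10001111 in decimal = 143

143


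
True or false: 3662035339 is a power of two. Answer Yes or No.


0b11011010010001100011100110001011. Multiple bits set => No

No


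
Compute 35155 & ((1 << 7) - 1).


35155 & 127 = 83

83


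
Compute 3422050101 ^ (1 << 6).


3422050101 ^ (1 << 6) = 3422050101 ^ 64 = 3422050165

3422050165


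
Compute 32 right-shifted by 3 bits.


0b100000 >> 3 = 0b100 = 4

4


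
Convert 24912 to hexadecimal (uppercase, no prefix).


24912 = 6150 hex

6150


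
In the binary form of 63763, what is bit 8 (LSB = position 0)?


0b1111100100010011, position 8 = 1

1


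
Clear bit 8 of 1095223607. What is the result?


1095223607 & ~(1 << 8) = 1095223351

1095223351


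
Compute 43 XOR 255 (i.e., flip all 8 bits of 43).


43 ^ 255 = 212

212


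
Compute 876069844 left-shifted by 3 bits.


0b110100001101111100001111010100 << 3 = 0b110100001101111100001111010100000 = 7008558752

7008558752


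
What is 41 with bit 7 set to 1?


41 | (1 << 7) = 41 | 128 = 169

169


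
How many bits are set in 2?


0b10 has 1 set bits

1


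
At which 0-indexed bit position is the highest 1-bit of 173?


0b10101101. Highest set bit at position 7

7


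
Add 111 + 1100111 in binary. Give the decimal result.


111 + 1100111 = 1101110 = 110

110


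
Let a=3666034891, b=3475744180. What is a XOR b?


3666034891 ^ 3475744180 = 363390335

363390335


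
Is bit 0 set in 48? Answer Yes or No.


0b110000, bit 0 = 0. No

No


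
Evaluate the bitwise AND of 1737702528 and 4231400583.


0b1100111100100110011110010000000 & 0b11111100001101100000110010000111 = 0b1100100000100100000110010000000 = 1678904448

1678904448


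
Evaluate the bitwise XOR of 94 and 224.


0b1011110 ^ 0b11100000 = 0b10111110 = 190

190


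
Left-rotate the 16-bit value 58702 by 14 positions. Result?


Rotate 0b1110010101001110 left by 14 (16-bit) = 0b1011100101010011 = 47443

47443


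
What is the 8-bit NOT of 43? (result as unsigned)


~0b101011 = 0b11010100 = 212 (8-bit unsigned)

212


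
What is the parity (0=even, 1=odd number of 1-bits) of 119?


0b1110111 has 6 ones => parity 0

0


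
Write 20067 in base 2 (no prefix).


20067 = 100111001100011 in binary

100111001100011


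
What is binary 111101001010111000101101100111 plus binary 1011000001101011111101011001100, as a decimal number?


111101001010111000101101100111 + 1011000001101011111101011001100 = 10010101011000011000011000110011 = 2506196531

2506196531


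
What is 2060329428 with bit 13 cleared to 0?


2060329428 & ~(1 << 13) = 2060321236

2060321236


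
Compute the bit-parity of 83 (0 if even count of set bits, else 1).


0b1010011 has 4 ones => parity 0

0


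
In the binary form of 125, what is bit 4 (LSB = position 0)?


0b1111101, position 4 = 1

1


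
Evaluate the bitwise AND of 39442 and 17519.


0b1001101000010010 & 0b100010001101111 = 0b10 = 2

2


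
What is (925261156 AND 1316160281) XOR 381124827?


Step 1: 925261156 & 1316160281 = 102891776
Step 2: 102891776 ^ 381124827 = 278233563

278233563


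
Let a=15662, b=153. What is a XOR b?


15662 ^ 153 = 15799

15799


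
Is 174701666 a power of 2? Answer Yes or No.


0b1010011010011011110001100010. Multiple bits set => No

No


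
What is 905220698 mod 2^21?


905220698 & 2097151 = 1348186

1348186


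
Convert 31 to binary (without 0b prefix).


31 = 11111 in binary

11111


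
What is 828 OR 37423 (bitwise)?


0b1100111100 | 0b1001001000101111 = 0b1001001100111111 = 37695

37695


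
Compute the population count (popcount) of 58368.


0b1110010000000000 has 4 set bits

4


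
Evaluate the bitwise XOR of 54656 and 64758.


0b1101010110000000 ^ 0b1111110011110110 = 0b10100101110110 = 10614

10614


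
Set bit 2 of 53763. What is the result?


53763 | (1 << 2) = 53763 | 4 = 53767

53767


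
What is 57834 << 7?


0b1110000111101010 << 7 = 0b11100001111010100000000 = 7402752

7402752


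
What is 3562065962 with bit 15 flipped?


3562065962 ^ (1 << 15) = 3562065962 ^ 32768 = 3562033194

3562033194


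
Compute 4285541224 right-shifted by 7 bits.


0b11111111011100000010101101101000 >> 7 = 0b1111111101110000001010110 = 33480790

33480790


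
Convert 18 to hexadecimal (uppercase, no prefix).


18 = 12 hex

12


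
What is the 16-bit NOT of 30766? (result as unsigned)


~0b111100000101110 = 0b1000011111010001 = 34769 (16-bit unsigned)

34769


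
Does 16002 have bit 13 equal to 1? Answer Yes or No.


0b11111010000010, bit 13 = 1. Yes

Yes


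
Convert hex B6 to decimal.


B6 hex = 182 decimal

182


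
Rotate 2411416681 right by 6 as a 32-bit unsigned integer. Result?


Rotate 0b10001111101110110100110001101001 right by 6 (32-bit) = 0b10100110001111101110110100110001 = 2789141809

2789141809


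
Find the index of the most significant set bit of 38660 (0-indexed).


0b1001011100000100. Highest set bit at position 15

15


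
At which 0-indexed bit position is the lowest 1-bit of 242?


0b11110010. Lowest set bit at position 1

1


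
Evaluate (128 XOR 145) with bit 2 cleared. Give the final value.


Step 1: 128 ^ 145 = 17
Step 2: 17 & ~(1 << 2) = 17

17


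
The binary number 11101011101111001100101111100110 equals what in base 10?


11101011101111001100101111100110 in decimal = 3955018726

3955018726


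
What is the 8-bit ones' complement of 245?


245 ^ 255 = 10

10


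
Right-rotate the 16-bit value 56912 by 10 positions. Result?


Rotate 0b1101111001010000 right by 10 (16-bit) = 0b1001010000110111 = 37943

37943


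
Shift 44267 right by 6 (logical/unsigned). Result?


0b1010110011101011 >> 6 = 0b1010110011 = 691

691


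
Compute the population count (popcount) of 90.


0b1011010 has 4 set bits

4


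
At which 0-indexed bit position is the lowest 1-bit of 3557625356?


0b11010100000011010000111000001100. Lowest set bit at position 2

2


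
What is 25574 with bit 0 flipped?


25574 ^ (1 << 0) = 25574 ^ 1 = 25575

25575


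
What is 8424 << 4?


0b10000011101000 << 4 = 0b100000111010000000 = 134784

134784


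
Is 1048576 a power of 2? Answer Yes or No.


0b100000000000000000000. Only one bit set => Yes

Yes


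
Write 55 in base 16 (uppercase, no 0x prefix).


55 = 37 hex

37


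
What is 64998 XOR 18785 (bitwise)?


0b1111110111100110 ^ 0b100100101100001 = 0b1011010010000111 = 46215

46215


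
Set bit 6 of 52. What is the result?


52 | (1 << 6) = 52 | 64 = 116

116


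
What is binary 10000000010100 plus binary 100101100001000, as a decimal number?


10000000010100 + 100101100001000 = 110101100011100 = 27420

27420


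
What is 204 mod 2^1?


204 & 1 = 0

0


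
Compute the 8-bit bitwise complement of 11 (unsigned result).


~0b1011 = 0b11110100 = 244 (8-bit unsigned)

244


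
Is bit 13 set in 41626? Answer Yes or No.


0b1010001010011010, bit 13 = 1. Yes

Yes


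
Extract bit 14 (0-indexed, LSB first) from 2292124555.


0b10001000100111110000101110001011, position 14 = 0

0


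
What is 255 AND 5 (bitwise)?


0b11111111 & 0b101 = 0b101 = 5

5


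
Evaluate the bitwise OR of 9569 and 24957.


0b10010101100001 | 0b110000101111101 = 0b110010101111101 = 25981

25981


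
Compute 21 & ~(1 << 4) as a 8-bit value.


21 & ~(1 << 4) = 5

5


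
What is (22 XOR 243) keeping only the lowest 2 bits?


Step 1: 22 ^ 243 = 229
Step 2: 229 & 3 = 1

1


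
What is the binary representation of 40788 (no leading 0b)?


40788 = 1001111101010100 in binary

1001111101010100


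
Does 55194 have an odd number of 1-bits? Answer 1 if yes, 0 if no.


0b1101011110011010 has 10 ones => parity 0

0


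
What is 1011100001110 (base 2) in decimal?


1011100001110 in decimal = 5902

5902


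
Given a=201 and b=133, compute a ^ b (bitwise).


201 ^ 133 = 76

76


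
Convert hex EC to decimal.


EC hex = 236 decimal

236


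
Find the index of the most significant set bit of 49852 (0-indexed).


0b1100001010111100. Highest set bit at position 15

15


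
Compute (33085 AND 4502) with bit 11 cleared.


Step 1: 33085 & 4502 = 276
Step 2: 276 & ~(1 << 11) = 276

276


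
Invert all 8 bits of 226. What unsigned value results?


226 ^ 255 = 29

29


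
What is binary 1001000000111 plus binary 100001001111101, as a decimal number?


1001000000111 + 100001001111101 = 101010010000100 = 21636

21636


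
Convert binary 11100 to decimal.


11100 in decimal = 28

28


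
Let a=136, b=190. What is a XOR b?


136 ^ 190 = 54

54


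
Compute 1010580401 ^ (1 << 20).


1010580401 ^ (1 << 20) = 1010580401 ^ 1048576 = 1009531825

1009531825


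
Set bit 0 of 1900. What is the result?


1900 | (1 << 0) = 1900 | 1 = 1901

1901


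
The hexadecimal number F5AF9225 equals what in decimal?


F5AF9225 hex = 4121924133 decimal

4121924133


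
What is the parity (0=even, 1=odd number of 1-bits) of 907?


0b1110001011 has 6 ones => parity 0

0


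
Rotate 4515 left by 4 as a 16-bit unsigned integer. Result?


Rotate 0b1000110100011 left by 4 (16-bit) = 0b1101000110001 = 6705

6705


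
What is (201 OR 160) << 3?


Step 1: 201 | 160 = 233
Step 2: 233 << 3 = 1864

1864


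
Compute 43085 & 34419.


0b1010100001001101 & 0b1000011001110011 = 0b1000000001000001 = 32833

32833


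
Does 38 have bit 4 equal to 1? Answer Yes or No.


0b100110, bit 4 = 0. No

No


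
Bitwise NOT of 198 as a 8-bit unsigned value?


~0b11000110 = 0b111001 = 57 (8-bit unsigned)

57


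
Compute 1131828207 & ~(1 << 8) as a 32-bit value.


1131828207 & ~(1 << 8) = 1131827951

1131827951


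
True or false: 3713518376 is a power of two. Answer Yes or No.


0b11011101010101111100101100101000. Multiple bits set => No

No


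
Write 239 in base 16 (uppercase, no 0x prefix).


239 = EF hex

EF


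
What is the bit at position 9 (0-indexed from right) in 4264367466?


0b11111110001011010001010101101010, position 9 = 0

0


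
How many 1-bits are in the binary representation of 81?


0b1010001 has 3 set bits

3


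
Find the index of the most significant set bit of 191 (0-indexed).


0b10111111. Highest set bit at position 7

7


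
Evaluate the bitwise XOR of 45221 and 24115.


0b1011000010100101 ^ 0b101111000110011 = 0b1110111010010110 = 61078

61078


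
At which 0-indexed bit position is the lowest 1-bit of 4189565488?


0b11111001101101111011001000110000. Lowest set bit at position 4

4


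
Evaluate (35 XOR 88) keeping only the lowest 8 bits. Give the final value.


Step 1: 35 ^ 88 = 123
Step 2: 123 & 255 = 123

123


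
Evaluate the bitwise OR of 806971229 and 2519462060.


0b110000000110010110011101011101 | 0b10010110001010111111000010101100 = 0b10110110001110111111011111111101 = 3057383421

3057383421


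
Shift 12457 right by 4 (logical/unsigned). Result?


0b11000010101001 >> 4 = 0b1100001010 = 778

778


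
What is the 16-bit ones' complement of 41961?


41961 ^ 65535 = 23574

23574


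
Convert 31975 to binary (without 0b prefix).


31975 = 111110011100111 in binary

111110011100111


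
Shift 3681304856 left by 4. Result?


0b11011011011011000100000100011000 << 4 = 0b110110110110110001000001000110000000 = 58900877696

58900877696


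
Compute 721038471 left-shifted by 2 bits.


0b101010111110100010110010000111 << 2 = 0b10101011111010001011001000011100 = 2884153884

2884153884


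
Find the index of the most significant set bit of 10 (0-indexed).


0b1010. Highest set bit at position 3

3


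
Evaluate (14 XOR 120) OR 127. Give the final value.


Step 1: 14 ^ 120 = 118
Step 2: 118 | 127 = 127

127


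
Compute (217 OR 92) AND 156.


Step 1: 217 | 92 = 221
Step 2: 221 & 156 = 156

156


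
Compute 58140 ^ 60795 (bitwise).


0b1110001100011100 ^ 0b1110110101111011 = 0b111001100111 = 3687

3687


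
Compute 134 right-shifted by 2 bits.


0b10000110 >> 2 = 0b100001 = 33

33


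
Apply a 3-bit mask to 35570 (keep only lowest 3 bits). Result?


35570 & 7 = 2

2


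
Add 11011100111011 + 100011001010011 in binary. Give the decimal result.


11011100111011 + 100011001010011 = 111110110001110 = 32142

32142


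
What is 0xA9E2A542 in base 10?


A9E2A542 hex = 2850202946 decimal

2850202946


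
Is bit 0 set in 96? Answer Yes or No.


0b1100000, bit 0 = 0. No

No


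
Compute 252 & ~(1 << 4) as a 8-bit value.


252 & ~(1 << 4) = 236

236


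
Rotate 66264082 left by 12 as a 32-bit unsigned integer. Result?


Rotate 0b11111100110001110000010010 left by 12 (32-bit) = 0b110001110000010010000000111111 = 834740287

834740287


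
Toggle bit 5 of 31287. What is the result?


31287 ^ (1 << 5) = 31287 ^ 32 = 31255

31255


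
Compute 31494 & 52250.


0b111101100000110 & 0b1100110000011010 = 0b100100000000010 = 18434

18434


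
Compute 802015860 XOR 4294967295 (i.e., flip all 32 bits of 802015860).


802015860 ^ 4294967295 = 3492951435

3492951435
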